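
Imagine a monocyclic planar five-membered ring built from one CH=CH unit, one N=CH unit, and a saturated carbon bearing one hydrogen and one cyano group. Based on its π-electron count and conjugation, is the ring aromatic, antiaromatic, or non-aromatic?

Non-aromatic

The CH(cyano) position has four σ bonds — that saturated carbon is sp³ and has no p orbital in the ring π system — so the cyclic conjugation is interrupted.
Without a continuous loop of overlapping p orbitals the Hückel electron count never comes into play.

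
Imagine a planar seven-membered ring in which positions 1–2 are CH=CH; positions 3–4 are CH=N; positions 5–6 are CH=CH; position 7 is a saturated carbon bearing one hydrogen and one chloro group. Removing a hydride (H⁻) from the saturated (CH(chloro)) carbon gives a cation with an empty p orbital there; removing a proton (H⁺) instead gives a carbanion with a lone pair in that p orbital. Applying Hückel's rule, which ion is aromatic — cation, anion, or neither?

The cation

Once that carbon is sp², every ring atom has a p orbital and both ions are fully conjugated.
Cation: 3 × 2 + 0 = 6 π electrons → 4(1)+2, aromatic.
Anion: 3 × 2 + 2 = 8 π electrons → 4(2), antiaromatic.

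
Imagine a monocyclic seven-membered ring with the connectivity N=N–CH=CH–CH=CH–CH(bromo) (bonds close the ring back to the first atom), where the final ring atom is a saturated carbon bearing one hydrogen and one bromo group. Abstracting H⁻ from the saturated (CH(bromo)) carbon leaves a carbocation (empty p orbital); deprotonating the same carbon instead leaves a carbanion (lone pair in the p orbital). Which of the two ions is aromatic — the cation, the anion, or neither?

The cation

In both ions every ring atom is sp² and contributes a p orbital, so both rings are fully conjugated.
Cation: 3 × 2 + 0 = 6 π electrons → 4(1)+2, aromatic.
Anion: 3 × 2 + 2 = 8 π electrons → 4(2), antiaromatic.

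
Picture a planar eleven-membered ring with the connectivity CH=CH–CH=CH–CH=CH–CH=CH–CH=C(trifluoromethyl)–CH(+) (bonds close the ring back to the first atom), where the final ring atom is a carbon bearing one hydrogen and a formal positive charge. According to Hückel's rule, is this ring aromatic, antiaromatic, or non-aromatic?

Aromatic

Check conjugation: every atom in a ring double bond is sp² and brings one electron to the p orbital; the carbocation has an empty p orbital — every position has a p orbital, so the cyclic π system is continuous.
π-electron count: 5 × 2 = 10 from the double-bond units + 0 from the CH(+) atom = 10.
That gives a 4n+2 count (10, n = 2).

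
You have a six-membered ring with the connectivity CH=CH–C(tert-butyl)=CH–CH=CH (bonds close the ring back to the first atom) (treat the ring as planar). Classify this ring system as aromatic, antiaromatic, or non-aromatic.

The p orbitals form a continuous loop: every atom in a ring double bond is sp² and brings one electron to the p orbital. The ring is fully conjugated.
Counting π electrons: 3 × 2 = 6 from the 3 double-bond units.
Since 6 = 4·1 + 2, the ring meets the 4n+2 criterion.

Aromatic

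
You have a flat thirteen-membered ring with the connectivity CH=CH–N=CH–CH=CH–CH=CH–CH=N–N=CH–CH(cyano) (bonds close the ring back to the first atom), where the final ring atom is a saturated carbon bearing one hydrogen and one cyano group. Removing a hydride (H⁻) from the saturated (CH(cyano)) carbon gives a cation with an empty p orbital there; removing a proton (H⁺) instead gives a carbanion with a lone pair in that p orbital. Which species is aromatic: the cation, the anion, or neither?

In both ions every ring atom is sp² and contributes a p orbital, so both rings are fully conjugated.
Cation: 6 × 2 + 0 = 12 π electrons → 4(3), antiaromatic.
Anion: 6 × 2 + 2 = 14 π electrons → 4(3)+2, aromatic.

The anion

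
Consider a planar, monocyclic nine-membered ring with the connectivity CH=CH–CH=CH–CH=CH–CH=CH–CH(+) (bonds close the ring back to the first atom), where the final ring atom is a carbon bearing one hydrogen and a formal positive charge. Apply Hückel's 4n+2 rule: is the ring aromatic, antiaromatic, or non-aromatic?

Check conjugation: every atom in a ring double bond is sp² and brings one electron to the p orbital; the carbocation has an empty p orbital — every position has a p orbital, so the cyclic π system is continuous.
Tallying contributions gives 4 × 2 = 8 from the double-bond units + 0 from the CH(+) atom = 8.
A 4n π count (8, n = 2) in a planar conjugated ring means antiaromatic.

Antiaromatic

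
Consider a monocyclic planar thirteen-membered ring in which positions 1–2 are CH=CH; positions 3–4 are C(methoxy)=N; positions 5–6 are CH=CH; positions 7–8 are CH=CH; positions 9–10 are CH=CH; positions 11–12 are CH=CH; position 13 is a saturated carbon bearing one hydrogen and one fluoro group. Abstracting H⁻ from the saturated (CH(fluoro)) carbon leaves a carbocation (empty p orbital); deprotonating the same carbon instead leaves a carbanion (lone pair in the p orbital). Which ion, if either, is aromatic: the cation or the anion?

In either ion the ring is fully conjugated: every atom, including the new sp² carbon, supplies a p orbital.
Cation: 6 × 2 + 0 = 12 π electrons → 4(3), antiaromatic.
Anion: 6 × 2 + 2 = 14 π electrons → 4(3)+2, aromatic.

The anion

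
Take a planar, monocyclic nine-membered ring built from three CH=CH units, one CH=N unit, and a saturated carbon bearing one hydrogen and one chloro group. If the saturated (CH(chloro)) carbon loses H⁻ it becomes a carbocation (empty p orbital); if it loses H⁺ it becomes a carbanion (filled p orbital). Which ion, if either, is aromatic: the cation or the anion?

Both ions have a continuous loop of p orbitals — each ring atom is sp².
Cation: 4 × 2 + 0 = 8 π electrons → 4(2), antiaromatic.
Anion: 4 × 2 + 2 = 10 π electrons → 4(2)+2, aromatic.

The anion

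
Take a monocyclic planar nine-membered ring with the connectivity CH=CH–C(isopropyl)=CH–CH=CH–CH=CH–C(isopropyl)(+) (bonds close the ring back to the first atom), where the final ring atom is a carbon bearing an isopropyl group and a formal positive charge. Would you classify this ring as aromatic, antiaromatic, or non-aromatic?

Check conjugation: every atom in a ring double bond is sp² and brings one electron to the p orbital; the carbocation has an empty p orbital — every position has a p orbital, so the cyclic π system is continuous.
Adding the contributions, 4 × 2 = 8 from the double-bond units + 0 from the C(isopropyl)(+) atom = 8.
8 = 4(2); a planar, fully conjugated 4n system is antiaromatic.

Antiaromatic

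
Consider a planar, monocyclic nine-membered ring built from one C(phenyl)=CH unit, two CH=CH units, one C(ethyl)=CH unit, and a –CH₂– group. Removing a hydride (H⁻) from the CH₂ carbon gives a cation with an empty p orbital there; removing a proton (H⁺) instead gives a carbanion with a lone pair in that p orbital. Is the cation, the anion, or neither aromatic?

The anion

Both ions have a continuous loop of p orbitals — each ring atom is sp².
Cation: 4 × 2 + 0 = 8 π electrons → 4(2), antiaromatic.
Anion: 4 × 2 + 2 = 10 π electrons → 4(2)+2, aromatic.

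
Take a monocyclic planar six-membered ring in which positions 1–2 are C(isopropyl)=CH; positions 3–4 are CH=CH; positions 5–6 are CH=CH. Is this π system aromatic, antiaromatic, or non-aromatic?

Check conjugation: every atom in a ring double bond is sp² and brings one electron to the p orbital — every position has a p orbital, so the cyclic π system is continuous.
Counting π electrons: 3 × 2 = 6 from the 3 double-bond units.
Since 6 = 4·1 + 2, the ring meets the 4n+2 criterion.

Aromatic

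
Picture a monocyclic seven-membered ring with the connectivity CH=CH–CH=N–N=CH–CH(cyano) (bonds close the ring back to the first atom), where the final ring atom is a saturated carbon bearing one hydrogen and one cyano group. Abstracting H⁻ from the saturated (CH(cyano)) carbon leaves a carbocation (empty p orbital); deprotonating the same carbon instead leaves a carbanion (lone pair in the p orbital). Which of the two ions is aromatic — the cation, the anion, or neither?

Both ions have a continuous loop of p orbitals — each ring atom is sp².
Cation: 3 × 2 + 0 = 6 π electrons → 4(1)+2, aromatic.
Anion: 3 × 2 + 2 = 8 π electrons → 4(2), antiaromatic.

The cation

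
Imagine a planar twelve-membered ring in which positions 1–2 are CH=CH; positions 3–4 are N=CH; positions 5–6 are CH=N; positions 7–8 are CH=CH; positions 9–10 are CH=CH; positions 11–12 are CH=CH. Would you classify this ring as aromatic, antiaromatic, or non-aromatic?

Check conjugation: every atom in a ring double bond is sp² and brings one electron to the p orbital; each =N– nitrogen is pyridine-type (lone pair in the sp² plane, one electron in the p orbital) — every position has a p orbital, so the cyclic π system is continuous.
Adding the contributions, 6 × 2 = 12 from the 6 double-bond units.
12 is a 4n count (n = 3), so the planar conjugated ring is antiaromatic.

Antiaromatic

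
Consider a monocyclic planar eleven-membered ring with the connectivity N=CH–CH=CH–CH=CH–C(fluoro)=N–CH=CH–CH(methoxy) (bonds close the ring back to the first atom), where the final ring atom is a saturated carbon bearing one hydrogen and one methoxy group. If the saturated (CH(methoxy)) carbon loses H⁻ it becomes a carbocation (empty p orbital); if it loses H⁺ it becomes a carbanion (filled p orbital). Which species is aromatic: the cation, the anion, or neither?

Both ions have a continuous loop of p orbitals — each ring atom is sp².
Cation: 5 × 2 + 0 = 10 π electrons → 4(2)+2, aromatic.
Anion: 5 × 2 + 2 = 12 π electrons → 4(3), antiaromatic.

The cation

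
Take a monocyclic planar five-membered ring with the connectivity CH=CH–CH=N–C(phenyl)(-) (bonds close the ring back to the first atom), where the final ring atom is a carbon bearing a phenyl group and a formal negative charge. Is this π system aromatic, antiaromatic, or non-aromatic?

Every ring atom contributes a p orbital perpendicular to the ring (every atom in a ring double bond is sp² and brings one electron to the p orbital; the doubly-bonded nitrogens are pyridine-type — their lone pairs lie in the ring plane, leaving one electron in the p orbital; the carbanion's lone pair occupies the p orbital), so the π system is cyclic and fully conjugated.
π-electron count: 2 × 2 = 4 from the double-bond units + 2 from the C(phenyl)(-) atom = 6.
Since 6 = 4·1 + 2, the ring meets the 4n+2 criterion.

Aromatic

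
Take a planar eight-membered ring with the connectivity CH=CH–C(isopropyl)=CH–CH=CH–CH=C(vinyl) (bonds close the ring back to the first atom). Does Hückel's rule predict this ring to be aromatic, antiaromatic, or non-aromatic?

The p orbitals form a continuous loop: each doubly-bonded ring atom is sp² with one p-orbital electron. The ring is fully conjugated.
Counting π electrons: 4 × 2 = 8 from the 4 double-bond units.
8 = 4(2); a planar, fully conjugated 4n system is antiaromatic.

Antiaromatic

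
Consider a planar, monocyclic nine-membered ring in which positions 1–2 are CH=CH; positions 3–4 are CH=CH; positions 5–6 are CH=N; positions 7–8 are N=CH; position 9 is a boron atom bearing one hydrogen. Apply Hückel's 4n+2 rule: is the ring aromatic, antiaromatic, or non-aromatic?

Antiaromatic

Check conjugation: each doubly-bonded ring atom is sp² with one p-orbital electron; each sp² =N– keeps its lone pair in-plane and puts one electron into the π system; the boron has an empty p orbital — every position has a p orbital, so the cyclic π system is continuous.
π-electron count: 4 × 2 = 8 from the double-bond units + 0 from the BH atom = 8.
8 is a 4n count (n = 2), so the planar conjugated ring is antiaromatic.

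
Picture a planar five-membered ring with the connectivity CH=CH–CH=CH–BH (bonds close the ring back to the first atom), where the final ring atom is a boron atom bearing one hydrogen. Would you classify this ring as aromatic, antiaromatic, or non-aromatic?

Antiaromatic

Every ring atom contributes a p orbital perpendicular to the ring (each doubly-bonded ring atom is sp² with one p-orbital electron; the boron has an empty p orbital), so the π system is cyclic and fully conjugated.
Counting π electrons: 2 × 2 = 4 from the double-bond units + 0 from the BH atom = 4.
4 = 4(1); a planar, fully conjugated 4n system is antiaromatic.
(The species described is borole.)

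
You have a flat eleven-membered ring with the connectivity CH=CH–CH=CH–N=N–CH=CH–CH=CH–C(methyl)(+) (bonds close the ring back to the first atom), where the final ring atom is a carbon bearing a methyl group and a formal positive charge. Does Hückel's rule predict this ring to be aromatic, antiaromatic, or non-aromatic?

Aromatic

The p orbitals form a continuous loop: the double-bond atoms are sp², each contributing one p electron; each =N– nitrogen is pyridine-type (lone pair in the sp² plane, one electron in the p orbital); the carbocation has an empty p orbital. The ring is fully conjugated.
Counting π electrons: 5 × 2 = 10 from the double-bond units + 0 from the C(methyl)(+) atom = 10.
10 = 4(2) + 2, which satisfies Hückel's 4n+2 rule.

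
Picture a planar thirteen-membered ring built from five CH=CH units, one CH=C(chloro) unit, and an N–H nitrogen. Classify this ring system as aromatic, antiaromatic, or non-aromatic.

Aromatic

Check conjugation: every atom in a ring double bond is sp² and brings one electron to the p orbital; the pyrrole-type nitrogen donates its lone pair from the p orbital — every position has a p orbital, so the cyclic π system is continuous.
Counting π electrons: 6 × 2 = 12 from the double-bond units + 2 from the NH atom = 14.
With 14 π electrons (n = 3), the Hückel 4n+2 condition holds.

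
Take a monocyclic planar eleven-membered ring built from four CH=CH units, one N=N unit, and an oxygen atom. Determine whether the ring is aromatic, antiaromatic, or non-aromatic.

Every ring atom contributes a p orbital perpendicular to the ring (each doubly-bonded ring atom is sp² with one p-orbital electron; each =N– nitrogen is pyridine-type (lone pair in the sp² plane, one electron in the p orbital); the oxygen donates one lone pair from its p orbital), so the π system is cyclic and fully conjugated.
Tallying contributions gives 5 × 2 = 10 from the double-bond units + 2 from the O atom = 12.
A 4n π count (12, n = 3) in a planar conjugated ring means antiaromatic.

Antiaromatic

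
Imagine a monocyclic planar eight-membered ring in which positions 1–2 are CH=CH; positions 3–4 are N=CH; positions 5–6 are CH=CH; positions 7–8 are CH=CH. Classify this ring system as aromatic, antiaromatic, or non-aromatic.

The p orbitals form a continuous loop: every atom in a ring double bond is sp² and brings one electron to the p orbital; each =N– nitrogen is pyridine-type (lone pair in the sp² plane, one electron in the p orbital). The ring is fully conjugated.
Tallying contributions gives 4 × 2 = 8 from the 4 double-bond units.
8 = 4(2); a planar, fully conjugated 4n system is antiaromatic.

Antiaromatic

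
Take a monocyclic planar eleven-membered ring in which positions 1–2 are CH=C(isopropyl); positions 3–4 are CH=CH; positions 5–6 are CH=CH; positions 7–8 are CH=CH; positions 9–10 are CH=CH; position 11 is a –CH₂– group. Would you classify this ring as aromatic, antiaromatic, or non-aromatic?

Non-aromatic

Because the tetrahedral CH₂ carbon is sp³ and has no p orbital in the ring π system at the CH2 position, the π system cannot extend all the way around the ring.
Without a continuous loop of overlapping p orbitals the Hückel electron count never comes into play.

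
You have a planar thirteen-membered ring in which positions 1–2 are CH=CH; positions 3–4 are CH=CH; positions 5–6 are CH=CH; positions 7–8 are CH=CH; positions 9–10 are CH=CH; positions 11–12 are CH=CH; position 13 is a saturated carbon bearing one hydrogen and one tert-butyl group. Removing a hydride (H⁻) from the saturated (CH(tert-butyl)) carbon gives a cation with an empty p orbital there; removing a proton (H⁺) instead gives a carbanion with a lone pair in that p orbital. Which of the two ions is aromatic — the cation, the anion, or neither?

The anion

In either ion the ring is fully conjugated: every atom, including the new sp² carbon, supplies a p orbital.
Cation: 6 × 2 + 0 = 12 π electrons → 4(3), antiaromatic.
Anion: 6 × 2 + 2 = 14 π electrons → 4(3)+2, aromatic.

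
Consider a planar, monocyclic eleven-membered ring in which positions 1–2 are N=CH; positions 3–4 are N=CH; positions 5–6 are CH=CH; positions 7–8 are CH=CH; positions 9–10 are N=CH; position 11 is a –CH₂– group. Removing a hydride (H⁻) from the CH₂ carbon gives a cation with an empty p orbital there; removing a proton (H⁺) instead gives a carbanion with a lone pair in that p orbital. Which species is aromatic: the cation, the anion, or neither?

The cation

Once that carbon is sp², every ring atom has a p orbital and both ions are fully conjugated.
Cation: 5 × 2 + 0 = 10 π electrons → 4(2)+2, aromatic.
Anion: 5 × 2 + 2 = 12 π electrons → 4(3), antiaromatic.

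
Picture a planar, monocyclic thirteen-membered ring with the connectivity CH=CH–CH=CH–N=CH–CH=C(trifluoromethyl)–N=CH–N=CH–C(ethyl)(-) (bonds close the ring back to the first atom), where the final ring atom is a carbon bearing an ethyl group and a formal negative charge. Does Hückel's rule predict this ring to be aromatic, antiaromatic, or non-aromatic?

Aromatic

Every ring atom contributes a p orbital perpendicular to the ring (the double-bond atoms are sp², each contributing one p electron; each =N– nitrogen is pyridine-type (lone pair in the sp² plane, one electron in the p orbital); the carbanion's lone pair occupies the p orbital), so the π system is cyclic and fully conjugated.
Counting π electrons: 6 × 2 = 12 from the double-bond units + 2 from the C(ethyl)(-) atom = 14.
That gives a 4n+2 count (14, n = 3).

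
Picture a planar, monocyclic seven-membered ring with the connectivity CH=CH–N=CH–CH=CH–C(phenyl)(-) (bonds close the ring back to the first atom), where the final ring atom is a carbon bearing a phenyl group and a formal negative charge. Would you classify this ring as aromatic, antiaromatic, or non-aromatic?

Antiaromatic

All ring atoms are sp² and supply a p orbital to the ring (the double-bond atoms are sp², each contributing one p electron; each =N– nitrogen is pyridine-type (lone pair in the sp² plane, one electron in the p orbital); the carbanion's lone pair occupies the p orbital); the conjugation is uninterrupted.
Adding the contributions, 3 × 2 = 6 from the double-bond units + 2 from the C(phenyl)(-) atom = 8.
8 = 4(2); a planar, fully conjugated 4n system is antiaromatic.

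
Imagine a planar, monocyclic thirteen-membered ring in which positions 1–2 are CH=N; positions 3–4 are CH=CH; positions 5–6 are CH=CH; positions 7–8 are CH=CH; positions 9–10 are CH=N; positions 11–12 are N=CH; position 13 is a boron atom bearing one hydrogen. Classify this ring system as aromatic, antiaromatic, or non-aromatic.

All ring atoms are sp² and supply a p orbital to the ring (the double-bond atoms are sp², each contributing one p electron; each sp² =N– keeps its lone pair in-plane and puts one electron into the π system; the boron has an empty p orbital); the conjugation is uninterrupted.
Tallying contributions gives 6 × 2 = 12 from the double-bond units + 0 from the BH atom = 12.
With 12 = 4·3 π electrons, Hückel's rule classifies the planar ring as antiaromatic.

Antiaromatic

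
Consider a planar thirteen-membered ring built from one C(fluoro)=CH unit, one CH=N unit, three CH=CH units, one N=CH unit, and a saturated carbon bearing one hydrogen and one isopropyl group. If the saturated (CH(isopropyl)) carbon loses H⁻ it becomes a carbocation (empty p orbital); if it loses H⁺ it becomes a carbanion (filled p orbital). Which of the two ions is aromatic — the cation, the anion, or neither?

Once that carbon is sp², every ring atom has a p orbital and both ions are fully conjugated.
Cation: 6 × 2 + 0 = 12 π electrons → 4(3), antiaromatic.
Anion: 6 × 2 + 2 = 14 π electrons → 4(3)+2, aromatic.

The anion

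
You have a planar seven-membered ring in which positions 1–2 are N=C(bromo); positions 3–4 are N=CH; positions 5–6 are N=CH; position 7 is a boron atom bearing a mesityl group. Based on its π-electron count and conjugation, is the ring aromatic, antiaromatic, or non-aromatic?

The p orbitals form a continuous loop: every atom in a ring double bond is sp² and brings one electron to the p orbital; each =N– nitrogen is pyridine-type (lone pair in the sp² plane, one electron in the p orbital); the boron has an empty p orbital. The ring is fully conjugated.
Adding the contributions, 3 × 2 = 6 from the double-bond units + 0 from the B(mesityl) atom = 6.
6 = 4(1) + 2, which satisfies Hückel's 4n+2 rule.

Aromatic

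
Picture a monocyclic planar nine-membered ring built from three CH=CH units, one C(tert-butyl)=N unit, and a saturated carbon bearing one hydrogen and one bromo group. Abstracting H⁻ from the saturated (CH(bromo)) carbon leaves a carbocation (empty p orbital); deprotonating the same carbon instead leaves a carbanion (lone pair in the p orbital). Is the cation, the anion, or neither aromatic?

The anion

In either ion the ring is fully conjugated: every atom, including the new sp² carbon, supplies a p orbital.
Cation: 4 × 2 + 0 = 8 π electrons → 4(2), antiaromatic.
Anion: 4 × 2 + 2 = 10 π electrons → 4(2)+2, aromatic.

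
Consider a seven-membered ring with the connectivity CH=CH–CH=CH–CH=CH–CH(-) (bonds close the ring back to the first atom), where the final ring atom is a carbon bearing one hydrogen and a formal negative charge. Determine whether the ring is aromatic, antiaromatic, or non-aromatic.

Antiaromatic

Check conjugation: the double-bond atoms are sp², each contributing one p electron; the carbanion's lone pair occupies the p orbital — every position has a p orbital, so the cyclic π system is continuous.
Counting π electrons: 3 × 2 = 6 from the double-bond units + 2 from the CH(-) atom = 8.
8 is a 4n count (n = 2), so the planar conjugated ring is antiaromatic.
This is the cycloheptatrienyl anion.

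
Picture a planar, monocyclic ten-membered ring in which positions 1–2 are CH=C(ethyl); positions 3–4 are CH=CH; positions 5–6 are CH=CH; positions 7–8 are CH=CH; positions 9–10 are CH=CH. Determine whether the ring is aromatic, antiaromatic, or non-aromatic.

Aromatic

Check conjugation: every atom in a ring double bond is sp² and brings one electron to the p orbital — every position has a p orbital, so the cyclic π system is continuous.
π-electron count: 5 × 2 = 10 from the 5 double-bond units.
Since 10 = 4·2 + 2, the ring meets the 4n+2 criterion.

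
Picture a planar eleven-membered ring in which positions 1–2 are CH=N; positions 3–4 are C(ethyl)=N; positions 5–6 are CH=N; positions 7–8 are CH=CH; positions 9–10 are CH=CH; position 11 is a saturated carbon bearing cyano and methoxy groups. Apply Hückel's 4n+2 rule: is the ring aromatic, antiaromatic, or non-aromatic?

Because that saturated carbon is sp³ and has no p orbital in the ring π system at the C(cyano)(methoxy) position, the π system cannot extend all the way around the ring.
Hückel's rule only applies to fully conjugated rings, so this one is simply non-aromatic.

Non-aromatic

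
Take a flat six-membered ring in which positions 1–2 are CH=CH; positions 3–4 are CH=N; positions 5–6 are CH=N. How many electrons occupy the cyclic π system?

6

The p orbitals form a continuous loop: every atom in a ring double bond is sp² and brings one electron to the p orbital; each sp² =N– keeps its lone pair in-plane and puts one electron into the π system. The ring is fully conjugated.
π-electron count: 3 × 2 = 6 from the 3 double-bond units.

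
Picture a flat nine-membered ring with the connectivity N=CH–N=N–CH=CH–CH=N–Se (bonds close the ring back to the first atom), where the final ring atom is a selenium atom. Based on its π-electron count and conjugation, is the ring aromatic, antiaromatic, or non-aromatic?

All ring atoms are sp² and supply a p orbital to the ring (every atom in a ring double bond is sp² and brings one electron to the p orbital; each =N– nitrogen is pyridine-type (lone pair in the sp² plane, one electron in the p orbital); the selenium donates one lone pair from its p orbital); the conjugation is uninterrupted.
Adding the contributions, 4 × 2 = 8 from the double-bond units + 2 from the Se atom = 10.
With 10 π electrons (n = 2), the Hückel 4n+2 condition holds.

Aromatic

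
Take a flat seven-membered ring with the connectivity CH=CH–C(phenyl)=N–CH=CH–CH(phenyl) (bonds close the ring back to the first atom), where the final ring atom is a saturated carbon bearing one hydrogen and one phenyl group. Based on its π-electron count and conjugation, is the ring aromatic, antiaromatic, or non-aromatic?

Non-aromatic

At the CH(phenyl) position, that saturated carbon is sp³ and has no p orbital in the ring π system; the ring's p-orbital overlap is broken there.
Hückel's rule only applies to fully conjugated rings, so this one is simply non-aromatic.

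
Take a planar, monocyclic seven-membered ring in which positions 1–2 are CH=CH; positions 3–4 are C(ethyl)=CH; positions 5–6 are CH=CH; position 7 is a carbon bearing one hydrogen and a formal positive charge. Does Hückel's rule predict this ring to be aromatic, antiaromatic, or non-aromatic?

Check conjugation: each doubly-bonded ring atom is sp² with one p-orbital electron; the carbocation has an empty p orbital — every position has a p orbital, so the cyclic π system is continuous.
Tallying contributions gives 3 × 2 = 6 from the double-bond units + 0 from the CH(+) atom = 6.
6 = 4(1) + 2, which satisfies Hückel's 4n+2 rule.

Aromatic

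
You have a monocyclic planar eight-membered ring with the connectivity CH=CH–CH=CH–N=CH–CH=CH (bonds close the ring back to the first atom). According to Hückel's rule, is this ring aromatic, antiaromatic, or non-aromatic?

Antiaromatic

Check conjugation: the double-bond atoms are sp², each contributing one p electron; each sp² =N– keeps its lone pair in-plane and puts one electron into the π system — every position has a p orbital, so the cyclic π system is continuous.
Counting π electrons: 4 × 2 = 8 from the 4 double-bond units.
8 is a 4n count (n = 2), so the planar conjugated ring is antiaromatic.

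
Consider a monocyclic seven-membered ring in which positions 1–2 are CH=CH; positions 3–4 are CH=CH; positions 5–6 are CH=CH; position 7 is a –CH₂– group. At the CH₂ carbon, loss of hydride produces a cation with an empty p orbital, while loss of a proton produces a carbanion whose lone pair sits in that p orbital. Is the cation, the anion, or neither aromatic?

The cation

Both ions have a continuous loop of p orbitals — each ring atom is sp².
Cation: 3 × 2 + 0 = 6 π electrons → 4(1)+2, aromatic.
Anion: 3 × 2 + 2 = 8 π electrons → 4(2), antiaromatic.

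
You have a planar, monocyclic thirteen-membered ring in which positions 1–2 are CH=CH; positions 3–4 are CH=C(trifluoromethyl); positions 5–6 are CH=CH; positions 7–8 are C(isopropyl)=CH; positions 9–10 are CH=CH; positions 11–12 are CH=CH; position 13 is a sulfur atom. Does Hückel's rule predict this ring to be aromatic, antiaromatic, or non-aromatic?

Aromatic

Every ring atom contributes a p orbital perpendicular to the ring (the double-bond atoms are sp², each contributing one p electron; the sulfur donates one lone pair from its p orbital), so the π system is cyclic and fully conjugated.
Counting π electrons: 6 × 2 = 12 from the double-bond units + 2 from the S atom = 14.
With 14 π electrons (n = 3), the Hückel 4n+2 condition holds.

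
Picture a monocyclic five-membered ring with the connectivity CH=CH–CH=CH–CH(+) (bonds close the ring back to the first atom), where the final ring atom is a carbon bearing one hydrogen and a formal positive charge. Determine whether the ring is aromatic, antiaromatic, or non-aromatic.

Antiaromatic

The p orbitals form a continuous loop: every atom in a ring double bond is sp² and brings one electron to the p orbital; the carbocation has an empty p orbital. The ring is fully conjugated.
π-electron count: 2 × 2 = 4 from the double-bond units + 0 from the CH(+) atom = 4.
A 4n π count (4, n = 1) in a planar conjugated ring means antiaromatic.
(The species described is the cyclopentadienyl cation.)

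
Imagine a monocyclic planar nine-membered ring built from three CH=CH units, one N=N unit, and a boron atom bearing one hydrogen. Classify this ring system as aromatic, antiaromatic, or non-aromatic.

Every ring atom contributes a p orbital perpendicular to the ring (every atom in a ring double bond is sp² and brings one electron to the p orbital; each =N– nitrogen is pyridine-type (lone pair in the sp² plane, one electron in the p orbital); the boron has an empty p orbital), so the π system is cyclic and fully conjugated.
Counting π electrons: 4 × 2 = 8 from the double-bond units + 0 from the BH atom = 8.
With 8 = 4·2 π electrons, Hückel's rule classifies the planar ring as antiaromatic.

Antiaromatic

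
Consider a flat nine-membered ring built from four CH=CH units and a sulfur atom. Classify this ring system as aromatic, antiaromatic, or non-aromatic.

Aromatic

The p orbitals form a continuous loop: every atom in a ring double bond is sp² and brings one electron to the p orbital; the sulfur donates one lone pair from its p orbital. The ring is fully conjugated.
Counting π electrons: 4 × 2 = 8 from the double-bond units + 2 from the S atom = 10.
That gives a 4n+2 count (10, n = 2).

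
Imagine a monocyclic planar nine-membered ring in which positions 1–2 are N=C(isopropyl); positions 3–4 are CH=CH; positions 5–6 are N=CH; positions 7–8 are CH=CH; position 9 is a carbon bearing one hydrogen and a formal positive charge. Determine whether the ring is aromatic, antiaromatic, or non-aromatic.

Antiaromatic

Every ring atom contributes a p orbital perpendicular to the ring (each doubly-bonded ring atom is sp² with one p-orbital electron; the doubly-bonded nitrogens are pyridine-type — their lone pairs lie in the ring plane, leaving one electron in the p orbital; the carbocation has an empty p orbital), so the π system is cyclic and fully conjugated.
Adding the contributions, 4 × 2 = 8 from the double-bond units + 0 from the CH(+) atom = 8.
A 4n π count (8, n = 2) in a planar conjugated ring means antiaromatic.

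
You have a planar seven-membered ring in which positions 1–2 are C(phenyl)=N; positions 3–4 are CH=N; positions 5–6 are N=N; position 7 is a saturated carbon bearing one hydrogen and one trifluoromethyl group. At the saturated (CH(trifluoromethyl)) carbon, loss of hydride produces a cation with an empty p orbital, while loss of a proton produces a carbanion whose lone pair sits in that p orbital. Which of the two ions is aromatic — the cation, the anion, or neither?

The cation

Both ions have a continuous loop of p orbitals — each ring atom is sp².
Cation: 3 × 2 + 0 = 6 π electrons → 4(1)+2, aromatic.
Anion: 3 × 2 + 2 = 8 π electrons → 4(2), antiaromatic.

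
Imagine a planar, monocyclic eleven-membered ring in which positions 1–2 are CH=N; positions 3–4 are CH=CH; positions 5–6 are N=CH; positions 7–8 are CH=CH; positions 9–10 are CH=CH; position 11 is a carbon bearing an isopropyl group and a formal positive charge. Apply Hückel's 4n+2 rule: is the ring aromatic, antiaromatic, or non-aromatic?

Aromatic

The p orbitals form a continuous loop: every atom in a ring double bond is sp² and brings one electron to the p orbital; each =N– nitrogen is pyridine-type (lone pair in the sp² plane, one electron in the p orbital); the carbocation has an empty p orbital. The ring is fully conjugated.
Adding the contributions, 5 × 2 = 10 from the double-bond units + 0 from the C(isopropyl)(+) atom = 10.
With 10 π electrons (n = 2), the Hückel 4n+2 condition holds.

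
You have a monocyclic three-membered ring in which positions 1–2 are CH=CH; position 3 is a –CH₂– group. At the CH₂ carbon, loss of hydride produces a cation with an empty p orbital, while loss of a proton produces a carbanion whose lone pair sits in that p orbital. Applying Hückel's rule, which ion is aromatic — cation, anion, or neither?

The cation

In either ion the ring is fully conjugated: every atom, including the new sp² carbon, supplies a p orbital.
Cation: 1 × 2 + 0 = 2 π electrons → 4(0)+2, aromatic.
Anion: 1 × 2 + 2 = 4 π electrons → 4(1), antiaromatic.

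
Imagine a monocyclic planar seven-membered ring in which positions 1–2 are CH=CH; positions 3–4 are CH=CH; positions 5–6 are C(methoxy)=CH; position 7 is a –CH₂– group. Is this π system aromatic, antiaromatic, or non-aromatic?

The CH2 position has four σ bonds — the tetrahedral CH₂ carbon is sp³ and has no p orbital in the ring π system — so the cyclic conjugation is interrupted.
Broken conjugation rules out both aromaticity and antiaromaticity.

Non-aromatic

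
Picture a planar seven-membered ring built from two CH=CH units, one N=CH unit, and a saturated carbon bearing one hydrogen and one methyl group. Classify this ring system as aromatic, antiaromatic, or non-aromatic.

The CH(methyl) position has four σ bonds — that saturated carbon is sp³ and has no p orbital in the ring π system — so the cyclic conjugation is interrupted.
A ring that is not fully conjugated cannot be aromatic or antiaromatic regardless of its π-electron count.

Non-aromatic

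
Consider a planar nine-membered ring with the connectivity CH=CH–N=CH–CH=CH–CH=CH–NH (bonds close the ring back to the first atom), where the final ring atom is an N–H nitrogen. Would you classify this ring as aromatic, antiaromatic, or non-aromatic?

Aromatic

Check conjugation: every atom in a ring double bond is sp² and brings one electron to the p orbital; each sp² =N– keeps its lone pair in-plane and puts one electron into the π system; the pyrrole-type nitrogen donates its lone pair from the p orbital — every position has a p orbital, so the cyclic π system is continuous.
Counting π electrons: 4 × 2 = 8 from the double-bond units + 2 from the NH atom = 10.
With 10 π electrons (n = 2), the Hückel 4n+2 condition holds.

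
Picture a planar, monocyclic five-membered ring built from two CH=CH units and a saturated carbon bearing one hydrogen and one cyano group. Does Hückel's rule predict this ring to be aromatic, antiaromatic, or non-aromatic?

Non-aromatic

Because that saturated carbon is sp³ and has no p orbital in the ring π system at the CH(cyano) position, the π system cannot extend all the way around the ring.
Hückel's rule only applies to fully conjugated rings, so this one is simply non-aromatic.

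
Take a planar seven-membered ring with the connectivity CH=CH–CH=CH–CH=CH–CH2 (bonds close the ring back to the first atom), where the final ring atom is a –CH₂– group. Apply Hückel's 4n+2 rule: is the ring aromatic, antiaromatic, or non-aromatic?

The CH2 position has four σ bonds — the tetrahedral CH₂ carbon is sp³ and has no p orbital in the ring π system — so the cyclic conjugation is interrupted.
A ring that is not fully conjugated cannot be aromatic or antiaromatic regardless of its π-electron count.

Non-aromatic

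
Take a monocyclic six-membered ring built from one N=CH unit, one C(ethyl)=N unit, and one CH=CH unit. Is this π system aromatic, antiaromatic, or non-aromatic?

All ring atoms are sp² and supply a p orbital to the ring (the double-bond atoms are sp², each contributing one p electron; the doubly-bonded nitrogens are pyridine-type — their lone pairs lie in the ring plane, leaving one electron in the p orbital); the conjugation is uninterrupted.
Adding the contributions, 3 × 2 = 6 from the 3 double-bond units.
That gives a 4n+2 count (6, n = 1).

Aromatic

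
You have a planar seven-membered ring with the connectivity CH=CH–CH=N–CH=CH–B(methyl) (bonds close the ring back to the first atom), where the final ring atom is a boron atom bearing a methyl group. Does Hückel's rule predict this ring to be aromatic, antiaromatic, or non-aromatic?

Aromatic

Every ring atom contributes a p orbital perpendicular to the ring (each doubly-bonded ring atom is sp² with one p-orbital electron; the doubly-bonded nitrogens are pyridine-type — their lone pairs lie in the ring plane, leaving one electron in the p orbital; the boron has an empty p orbital), so the π system is cyclic and fully conjugated.
Tallying contributions gives 3 × 2 = 6 from the double-bond units + 0 from the B(methyl) atom = 6.
Since 6 = 4·1 + 2, the ring meets the 4n+2 criterion.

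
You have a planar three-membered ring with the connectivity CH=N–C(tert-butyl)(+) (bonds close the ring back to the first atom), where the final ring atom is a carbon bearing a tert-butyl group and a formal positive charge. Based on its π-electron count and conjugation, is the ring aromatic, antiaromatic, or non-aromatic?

Check conjugation: the double-bond atoms are sp², each contributing one p electron; the doubly-bonded nitrogens are pyridine-type — their lone pairs lie in the ring plane, leaving one electron in the p orbital; the carbocation has an empty p orbital — every position has a p orbital, so the cyclic π system is continuous.
Tallying contributions gives 1 × 2 = 2 from the double-bond unit + 0 from the C(tert-butyl)(+) atom = 2.
With 2 π electrons (n = 0), the Hückel 4n+2 condition holds.

Aromatic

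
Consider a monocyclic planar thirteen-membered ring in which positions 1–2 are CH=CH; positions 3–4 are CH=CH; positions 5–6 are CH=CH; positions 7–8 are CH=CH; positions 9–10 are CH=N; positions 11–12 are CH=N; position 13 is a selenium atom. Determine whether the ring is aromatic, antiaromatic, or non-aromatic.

Aromatic

The p orbitals form a continuous loop: the double-bond atoms are sp², each contributing one p electron; the doubly-bonded nitrogens are pyridine-type — their lone pairs lie in the ring plane, leaving one electron in the p orbital; the selenium donates one lone pair from its p orbital. The ring is fully conjugated.
π-electron count: 6 × 2 = 12 from the double-bond units + 2 from the Se atom = 14.
Since 14 = 4·3 + 2, the ring meets the 4n+2 criterion.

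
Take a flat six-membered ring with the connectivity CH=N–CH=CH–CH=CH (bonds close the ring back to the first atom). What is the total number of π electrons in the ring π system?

The p orbitals form a continuous loop: the double-bond atoms are sp², each contributing one p electron; the doubly-bonded nitrogens are pyridine-type — their lone pairs lie in the ring plane, leaving one electron in the p orbital. The ring is fully conjugated.
Counting π electrons: 3 × 2 = 6 from the 3 double-bond units.

6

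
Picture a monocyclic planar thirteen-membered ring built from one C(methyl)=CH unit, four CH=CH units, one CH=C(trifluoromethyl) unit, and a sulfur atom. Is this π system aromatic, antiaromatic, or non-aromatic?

Aromatic

Check conjugation: the double-bond atoms are sp², each contributing one p electron; the sulfur donates one lone pair from its p orbital — every position has a p orbital, so the cyclic π system is continuous.
Counting π electrons: 6 × 2 = 12 from the double-bond units + 2 from the S atom = 14.
That gives a 4n+2 count (14, n = 3).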